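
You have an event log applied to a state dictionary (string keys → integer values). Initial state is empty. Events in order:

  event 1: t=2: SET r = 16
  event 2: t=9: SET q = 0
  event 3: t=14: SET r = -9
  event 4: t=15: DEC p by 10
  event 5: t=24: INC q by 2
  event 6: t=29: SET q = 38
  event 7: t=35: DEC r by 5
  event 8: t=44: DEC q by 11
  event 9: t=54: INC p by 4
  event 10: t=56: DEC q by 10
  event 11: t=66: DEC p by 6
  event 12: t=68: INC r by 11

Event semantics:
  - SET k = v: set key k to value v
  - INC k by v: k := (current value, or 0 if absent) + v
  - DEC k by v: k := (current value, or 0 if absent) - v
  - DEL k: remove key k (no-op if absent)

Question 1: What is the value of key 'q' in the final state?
Track key 'q' through all 12 events:
  event 1 (t=2: SET r = 16): q unchanged
  event 2 (t=9: SET q = 0): q (absent) -> 0
  event 3 (t=14: SET r = -9): q unchanged
  event 4 (t=15: DEC p by 10): q unchanged
  event 5 (t=24: INC q by 2): q 0 -> 2
  event 6 (t=29: SET q = 38): q 2 -> 38
  event 7 (t=35: DEC r by 5): q unchanged
  event 8 (t=44: DEC q by 11): q 38 -> 27
  event 9 (t=54: INC p by 4): q unchanged
  event 10 (t=56: DEC q by 10): q 27 -> 17
  event 11 (t=66: DEC p by 6): q unchanged
  event 12 (t=68: INC r by 11): q unchanged
Final: q = 17

Answer: 17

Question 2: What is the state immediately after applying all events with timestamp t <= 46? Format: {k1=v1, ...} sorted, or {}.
Answer: {p=-10, q=27, r=-14}

Derivation:
Apply events with t <= 46 (8 events):
  after event 1 (t=2: SET r = 16): {r=16}
  after event 2 (t=9: SET q = 0): {q=0, r=16}
  after event 3 (t=14: SET r = -9): {q=0, r=-9}
  after event 4 (t=15: DEC p by 10): {p=-10, q=0, r=-9}
  after event 5 (t=24: INC q by 2): {p=-10, q=2, r=-9}
  after event 6 (t=29: SET q = 38): {p=-10, q=38, r=-9}
  after event 7 (t=35: DEC r by 5): {p=-10, q=38, r=-14}
  after event 8 (t=44: DEC q by 11): {p=-10, q=27, r=-14}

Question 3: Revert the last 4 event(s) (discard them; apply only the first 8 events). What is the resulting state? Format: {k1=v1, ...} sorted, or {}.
Keep first 8 events (discard last 4):
  after event 1 (t=2: SET r = 16): {r=16}
  after event 2 (t=9: SET q = 0): {q=0, r=16}
  after event 3 (t=14: SET r = -9): {q=0, r=-9}
  after event 4 (t=15: DEC p by 10): {p=-10, q=0, r=-9}
  after event 5 (t=24: INC q by 2): {p=-10, q=2, r=-9}
  after event 6 (t=29: SET q = 38): {p=-10, q=38, r=-9}
  after event 7 (t=35: DEC r by 5): {p=-10, q=38, r=-14}
  after event 8 (t=44: DEC q by 11): {p=-10, q=27, r=-14}

Answer: {p=-10, q=27, r=-14}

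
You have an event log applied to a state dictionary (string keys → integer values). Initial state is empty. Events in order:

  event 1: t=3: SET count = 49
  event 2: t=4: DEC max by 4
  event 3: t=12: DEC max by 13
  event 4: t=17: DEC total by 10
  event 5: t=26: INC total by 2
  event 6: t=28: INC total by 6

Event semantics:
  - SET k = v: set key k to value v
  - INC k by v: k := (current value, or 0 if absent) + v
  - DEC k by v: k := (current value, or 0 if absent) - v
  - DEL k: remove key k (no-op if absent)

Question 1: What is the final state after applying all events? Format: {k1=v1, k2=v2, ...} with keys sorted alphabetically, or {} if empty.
  after event 1 (t=3: SET count = 49): {count=49}
  after event 2 (t=4: DEC max by 4): {count=49, max=-4}
  after event 3 (t=12: DEC max by 13): {count=49, max=-17}
  after event 4 (t=17: DEC total by 10): {count=49, max=-17, total=-10}
  after event 5 (t=26: INC total by 2): {count=49, max=-17, total=-8}
  after event 6 (t=28: INC total by 6): {count=49, max=-17, total=-2}

Answer: {count=49, max=-17, total=-2}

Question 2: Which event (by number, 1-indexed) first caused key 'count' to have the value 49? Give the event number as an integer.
Answer: 1

Derivation:
Looking for first event where count becomes 49:
  event 1: count (absent) -> 49  <-- first match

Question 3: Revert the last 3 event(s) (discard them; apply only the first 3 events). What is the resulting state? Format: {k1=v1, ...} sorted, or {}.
Answer: {count=49, max=-17}

Derivation:
Keep first 3 events (discard last 3):
  after event 1 (t=3: SET count = 49): {count=49}
  after event 2 (t=4: DEC max by 4): {count=49, max=-4}
  after event 3 (t=12: DEC max by 13): {count=49, max=-17}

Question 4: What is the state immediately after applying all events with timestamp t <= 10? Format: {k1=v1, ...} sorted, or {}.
Apply events with t <= 10 (2 events):
  after event 1 (t=3: SET count = 49): {count=49}
  after event 2 (t=4: DEC max by 4): {count=49, max=-4}

Answer: {count=49, max=-4}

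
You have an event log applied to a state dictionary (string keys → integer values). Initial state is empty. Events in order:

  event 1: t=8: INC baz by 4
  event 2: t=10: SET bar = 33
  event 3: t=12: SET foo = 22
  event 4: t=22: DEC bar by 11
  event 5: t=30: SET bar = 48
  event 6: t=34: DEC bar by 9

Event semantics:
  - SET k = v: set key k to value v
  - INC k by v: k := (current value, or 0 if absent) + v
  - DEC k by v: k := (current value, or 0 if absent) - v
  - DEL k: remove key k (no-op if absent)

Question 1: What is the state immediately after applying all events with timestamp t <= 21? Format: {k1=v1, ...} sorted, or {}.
Answer: {bar=33, baz=4, foo=22}

Derivation:
Apply events with t <= 21 (3 events):
  after event 1 (t=8: INC baz by 4): {baz=4}
  after event 2 (t=10: SET bar = 33): {bar=33, baz=4}
  after event 3 (t=12: SET foo = 22): {bar=33, baz=4, foo=22}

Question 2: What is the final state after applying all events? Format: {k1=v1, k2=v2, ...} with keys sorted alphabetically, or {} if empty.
Answer: {bar=39, baz=4, foo=22}

Derivation:
  after event 1 (t=8: INC baz by 4): {baz=4}
  after event 2 (t=10: SET bar = 33): {bar=33, baz=4}
  after event 3 (t=12: SET foo = 22): {bar=33, baz=4, foo=22}
  after event 4 (t=22: DEC bar by 11): {bar=22, baz=4, foo=22}
  after event 5 (t=30: SET bar = 48): {bar=48, baz=4, foo=22}
  after event 6 (t=34: DEC bar by 9): {bar=39, baz=4, foo=22}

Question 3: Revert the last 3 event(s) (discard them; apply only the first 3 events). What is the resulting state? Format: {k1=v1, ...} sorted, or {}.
Answer: {bar=33, baz=4, foo=22}

Derivation:
Keep first 3 events (discard last 3):
  after event 1 (t=8: INC baz by 4): {baz=4}
  after event 2 (t=10: SET bar = 33): {bar=33, baz=4}
  after event 3 (t=12: SET foo = 22): {bar=33, baz=4, foo=22}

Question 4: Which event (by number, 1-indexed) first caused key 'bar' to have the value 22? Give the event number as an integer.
Answer: 4

Derivation:
Looking for first event where bar becomes 22:
  event 2: bar = 33
  event 3: bar = 33
  event 4: bar 33 -> 22  <-- first match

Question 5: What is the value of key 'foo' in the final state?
Track key 'foo' through all 6 events:
  event 1 (t=8: INC baz by 4): foo unchanged
  event 2 (t=10: SET bar = 33): foo unchanged
  event 3 (t=12: SET foo = 22): foo (absent) -> 22
  event 4 (t=22: DEC bar by 11): foo unchanged
  event 5 (t=30: SET bar = 48): foo unchanged
  event 6 (t=34: DEC bar by 9): foo unchanged
Final: foo = 22

Answer: 22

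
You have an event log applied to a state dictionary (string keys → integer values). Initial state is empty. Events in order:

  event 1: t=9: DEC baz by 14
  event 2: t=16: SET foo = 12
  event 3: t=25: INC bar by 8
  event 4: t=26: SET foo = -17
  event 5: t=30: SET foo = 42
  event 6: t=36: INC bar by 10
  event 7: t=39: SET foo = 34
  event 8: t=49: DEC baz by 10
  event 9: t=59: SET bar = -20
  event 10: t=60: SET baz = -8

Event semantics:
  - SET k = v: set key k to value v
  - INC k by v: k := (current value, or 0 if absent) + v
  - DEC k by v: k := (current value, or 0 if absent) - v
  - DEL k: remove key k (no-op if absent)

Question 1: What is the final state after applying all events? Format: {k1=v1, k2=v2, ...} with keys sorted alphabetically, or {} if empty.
  after event 1 (t=9: DEC baz by 14): {baz=-14}
  after event 2 (t=16: SET foo = 12): {baz=-14, foo=12}
  after event 3 (t=25: INC bar by 8): {bar=8, baz=-14, foo=12}
  after event 4 (t=26: SET foo = -17): {bar=8, baz=-14, foo=-17}
  after event 5 (t=30: SET foo = 42): {bar=8, baz=-14, foo=42}
  after event 6 (t=36: INC bar by 10): {bar=18, baz=-14, foo=42}
  after event 7 (t=39: SET foo = 34): {bar=18, baz=-14, foo=34}
  after event 8 (t=49: DEC baz by 10): {bar=18, baz=-24, foo=34}
  after event 9 (t=59: SET bar = -20): {bar=-20, baz=-24, foo=34}
  after event 10 (t=60: SET baz = -8): {bar=-20, baz=-8, foo=34}

Answer: {bar=-20, baz=-8, foo=34}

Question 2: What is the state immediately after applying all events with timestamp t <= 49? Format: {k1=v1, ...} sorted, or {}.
Apply events with t <= 49 (8 events):
  after event 1 (t=9: DEC baz by 14): {baz=-14}
  after event 2 (t=16: SET foo = 12): {baz=-14, foo=12}
  after event 3 (t=25: INC bar by 8): {bar=8, baz=-14, foo=12}
  after event 4 (t=26: SET foo = -17): {bar=8, baz=-14, foo=-17}
  after event 5 (t=30: SET foo = 42): {bar=8, baz=-14, foo=42}
  after event 6 (t=36: INC bar by 10): {bar=18, baz=-14, foo=42}
  after event 7 (t=39: SET foo = 34): {bar=18, baz=-14, foo=34}
  after event 8 (t=49: DEC baz by 10): {bar=18, baz=-24, foo=34}

Answer: {bar=18, baz=-24, foo=34}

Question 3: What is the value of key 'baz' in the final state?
Answer: -8

Derivation:
Track key 'baz' through all 10 events:
  event 1 (t=9: DEC baz by 14): baz (absent) -> -14
  event 2 (t=16: SET foo = 12): baz unchanged
  event 3 (t=25: INC bar by 8): baz unchanged
  event 4 (t=26: SET foo = -17): baz unchanged
  event 5 (t=30: SET foo = 42): baz unchanged
  event 6 (t=36: INC bar by 10): baz unchanged
  event 7 (t=39: SET foo = 34): baz unchanged
  event 8 (t=49: DEC baz by 10): baz -14 -> -24
  event 9 (t=59: SET bar = -20): baz unchanged
  event 10 (t=60: SET baz = -8): baz -24 -> -8
Final: baz = -8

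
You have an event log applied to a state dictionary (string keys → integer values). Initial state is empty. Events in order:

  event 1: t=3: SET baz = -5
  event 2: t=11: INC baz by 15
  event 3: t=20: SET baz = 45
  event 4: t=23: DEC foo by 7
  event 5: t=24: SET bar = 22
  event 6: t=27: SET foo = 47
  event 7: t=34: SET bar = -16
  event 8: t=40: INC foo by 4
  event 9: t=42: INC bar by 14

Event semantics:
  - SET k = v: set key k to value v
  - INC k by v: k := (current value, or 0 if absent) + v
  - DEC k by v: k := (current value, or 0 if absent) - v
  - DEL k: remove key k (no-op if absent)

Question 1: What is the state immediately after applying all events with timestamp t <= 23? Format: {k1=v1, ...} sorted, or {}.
Apply events with t <= 23 (4 events):
  after event 1 (t=3: SET baz = -5): {baz=-5}
  after event 2 (t=11: INC baz by 15): {baz=10}
  after event 3 (t=20: SET baz = 45): {baz=45}
  after event 4 (t=23: DEC foo by 7): {baz=45, foo=-7}

Answer: {baz=45, foo=-7}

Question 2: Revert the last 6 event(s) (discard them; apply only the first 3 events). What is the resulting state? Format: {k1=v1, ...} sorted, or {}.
Keep first 3 events (discard last 6):
  after event 1 (t=3: SET baz = -5): {baz=-5}
  after event 2 (t=11: INC baz by 15): {baz=10}
  after event 3 (t=20: SET baz = 45): {baz=45}

Answer: {baz=45}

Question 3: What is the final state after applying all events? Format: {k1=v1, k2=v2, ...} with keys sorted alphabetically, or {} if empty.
  after event 1 (t=3: SET baz = -5): {baz=-5}
  after event 2 (t=11: INC baz by 15): {baz=10}
  after event 3 (t=20: SET baz = 45): {baz=45}
  after event 4 (t=23: DEC foo by 7): {baz=45, foo=-7}
  after event 5 (t=24: SET bar = 22): {bar=22, baz=45, foo=-7}
  after event 6 (t=27: SET foo = 47): {bar=22, baz=45, foo=47}
  after event 7 (t=34: SET bar = -16): {bar=-16, baz=45, foo=47}
  after event 8 (t=40: INC foo by 4): {bar=-16, baz=45, foo=51}
  after event 9 (t=42: INC bar by 14): {bar=-2, baz=45, foo=51}

Answer: {bar=-2, baz=45, foo=51}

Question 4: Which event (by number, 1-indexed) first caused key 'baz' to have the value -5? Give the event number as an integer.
Looking for first event where baz becomes -5:
  event 1: baz (absent) -> -5  <-- first match

Answer: 1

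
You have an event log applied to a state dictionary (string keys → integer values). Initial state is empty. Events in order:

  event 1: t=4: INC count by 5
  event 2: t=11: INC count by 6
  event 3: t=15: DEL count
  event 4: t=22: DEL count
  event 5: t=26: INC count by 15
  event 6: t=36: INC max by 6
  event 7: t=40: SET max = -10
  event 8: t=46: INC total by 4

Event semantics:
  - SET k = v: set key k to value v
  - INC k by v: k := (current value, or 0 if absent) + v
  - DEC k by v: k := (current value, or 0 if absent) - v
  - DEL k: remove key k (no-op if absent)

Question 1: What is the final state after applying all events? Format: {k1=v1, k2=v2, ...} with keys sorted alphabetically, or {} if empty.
Answer: {count=15, max=-10, total=4}

Derivation:
  after event 1 (t=4: INC count by 5): {count=5}
  after event 2 (t=11: INC count by 6): {count=11}
  after event 3 (t=15: DEL count): {}
  after event 4 (t=22: DEL count): {}
  after event 5 (t=26: INC count by 15): {count=15}
  after event 6 (t=36: INC max by 6): {count=15, max=6}
  after event 7 (t=40: SET max = -10): {count=15, max=-10}
  after event 8 (t=46: INC total by 4): {count=15, max=-10, total=4}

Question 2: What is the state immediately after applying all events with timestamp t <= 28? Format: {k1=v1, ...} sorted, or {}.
Answer: {count=15}

Derivation:
Apply events with t <= 28 (5 events):
  after event 1 (t=4: INC count by 5): {count=5}
  after event 2 (t=11: INC count by 6): {count=11}
  after event 3 (t=15: DEL count): {}
  after event 4 (t=22: DEL count): {}
  after event 5 (t=26: INC count by 15): {count=15}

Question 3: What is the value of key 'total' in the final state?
Track key 'total' through all 8 events:
  event 1 (t=4: INC count by 5): total unchanged
  event 2 (t=11: INC count by 6): total unchanged
  event 3 (t=15: DEL count): total unchanged
  event 4 (t=22: DEL count): total unchanged
  event 5 (t=26: INC count by 15): total unchanged
  event 6 (t=36: INC max by 6): total unchanged
  event 7 (t=40: SET max = -10): total unchanged
  event 8 (t=46: INC total by 4): total (absent) -> 4
Final: total = 4

Answer: 4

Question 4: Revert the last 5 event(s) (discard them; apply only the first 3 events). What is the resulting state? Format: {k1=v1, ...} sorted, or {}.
Answer: {}

Derivation:
Keep first 3 events (discard last 5):
  after event 1 (t=4: INC count by 5): {count=5}
  after event 2 (t=11: INC count by 6): {count=11}
  after event 3 (t=15: DEL count): {}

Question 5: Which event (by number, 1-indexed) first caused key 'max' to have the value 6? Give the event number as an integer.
Looking for first event where max becomes 6:
  event 6: max (absent) -> 6  <-- first match

Answer: 6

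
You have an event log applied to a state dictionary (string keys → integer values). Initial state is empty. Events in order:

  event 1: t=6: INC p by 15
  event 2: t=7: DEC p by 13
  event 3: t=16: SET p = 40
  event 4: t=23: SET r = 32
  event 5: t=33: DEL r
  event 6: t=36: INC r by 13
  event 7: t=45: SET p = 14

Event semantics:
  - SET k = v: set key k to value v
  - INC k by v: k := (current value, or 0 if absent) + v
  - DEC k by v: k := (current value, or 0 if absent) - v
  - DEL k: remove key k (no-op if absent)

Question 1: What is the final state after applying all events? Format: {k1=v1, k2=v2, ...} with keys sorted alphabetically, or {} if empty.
  after event 1 (t=6: INC p by 15): {p=15}
  after event 2 (t=7: DEC p by 13): {p=2}
  after event 3 (t=16: SET p = 40): {p=40}
  after event 4 (t=23: SET r = 32): {p=40, r=32}
  after event 5 (t=33: DEL r): {p=40}
  after event 6 (t=36: INC r by 13): {p=40, r=13}
  after event 7 (t=45: SET p = 14): {p=14, r=13}

Answer: {p=14, r=13}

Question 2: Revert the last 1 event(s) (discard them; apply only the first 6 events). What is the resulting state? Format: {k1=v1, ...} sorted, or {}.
Answer: {p=40, r=13}

Derivation:
Keep first 6 events (discard last 1):
  after event 1 (t=6: INC p by 15): {p=15}
  after event 2 (t=7: DEC p by 13): {p=2}
  after event 3 (t=16: SET p = 40): {p=40}
  after event 4 (t=23: SET r = 32): {p=40, r=32}
  after event 5 (t=33: DEL r): {p=40}
  after event 6 (t=36: INC r by 13): {p=40, r=13}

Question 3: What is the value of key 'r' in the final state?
Track key 'r' through all 7 events:
  event 1 (t=6: INC p by 15): r unchanged
  event 2 (t=7: DEC p by 13): r unchanged
  event 3 (t=16: SET p = 40): r unchanged
  event 4 (t=23: SET r = 32): r (absent) -> 32
  event 5 (t=33: DEL r): r 32 -> (absent)
  event 6 (t=36: INC r by 13): r (absent) -> 13
  event 7 (t=45: SET p = 14): r unchanged
Final: r = 13

Answer: 13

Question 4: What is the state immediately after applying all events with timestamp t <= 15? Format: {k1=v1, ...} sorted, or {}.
Apply events with t <= 15 (2 events):
  after event 1 (t=6: INC p by 15): {p=15}
  after event 2 (t=7: DEC p by 13): {p=2}

Answer: {p=2}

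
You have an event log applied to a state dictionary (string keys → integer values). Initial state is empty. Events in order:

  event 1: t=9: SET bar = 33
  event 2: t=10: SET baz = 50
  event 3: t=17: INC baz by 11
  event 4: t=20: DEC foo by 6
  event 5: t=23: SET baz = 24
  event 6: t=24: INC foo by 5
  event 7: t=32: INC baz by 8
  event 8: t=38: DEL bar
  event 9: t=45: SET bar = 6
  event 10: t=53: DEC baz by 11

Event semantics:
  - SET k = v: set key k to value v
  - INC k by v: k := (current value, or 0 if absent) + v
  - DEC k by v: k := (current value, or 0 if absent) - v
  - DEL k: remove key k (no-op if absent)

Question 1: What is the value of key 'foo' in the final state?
Answer: -1

Derivation:
Track key 'foo' through all 10 events:
  event 1 (t=9: SET bar = 33): foo unchanged
  event 2 (t=10: SET baz = 50): foo unchanged
  event 3 (t=17: INC baz by 11): foo unchanged
  event 4 (t=20: DEC foo by 6): foo (absent) -> -6
  event 5 (t=23: SET baz = 24): foo unchanged
  event 6 (t=24: INC foo by 5): foo -6 -> -1
  event 7 (t=32: INC baz by 8): foo unchanged
  event 8 (t=38: DEL bar): foo unchanged
  event 9 (t=45: SET bar = 6): foo unchanged
  event 10 (t=53: DEC baz by 11): foo unchanged
Final: foo = -1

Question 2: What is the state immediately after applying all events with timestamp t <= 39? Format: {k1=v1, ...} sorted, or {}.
Apply events with t <= 39 (8 events):
  after event 1 (t=9: SET bar = 33): {bar=33}
  after event 2 (t=10: SET baz = 50): {bar=33, baz=50}
  after event 3 (t=17: INC baz by 11): {bar=33, baz=61}
  after event 4 (t=20: DEC foo by 6): {bar=33, baz=61, foo=-6}
  after event 5 (t=23: SET baz = 24): {bar=33, baz=24, foo=-6}
  after event 6 (t=24: INC foo by 5): {bar=33, baz=24, foo=-1}
  after event 7 (t=32: INC baz by 8): {bar=33, baz=32, foo=-1}
  after event 8 (t=38: DEL bar): {baz=32, foo=-1}

Answer: {baz=32, foo=-1}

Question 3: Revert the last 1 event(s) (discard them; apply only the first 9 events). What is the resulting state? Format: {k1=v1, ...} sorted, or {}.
Keep first 9 events (discard last 1):
  after event 1 (t=9: SET bar = 33): {bar=33}
  after event 2 (t=10: SET baz = 50): {bar=33, baz=50}
  after event 3 (t=17: INC baz by 11): {bar=33, baz=61}
  after event 4 (t=20: DEC foo by 6): {bar=33, baz=61, foo=-6}
  after event 5 (t=23: SET baz = 24): {bar=33, baz=24, foo=-6}
  after event 6 (t=24: INC foo by 5): {bar=33, baz=24, foo=-1}
  after event 7 (t=32: INC baz by 8): {bar=33, baz=32, foo=-1}
  after event 8 (t=38: DEL bar): {baz=32, foo=-1}
  after event 9 (t=45: SET bar = 6): {bar=6, baz=32, foo=-1}

Answer: {bar=6, baz=32, foo=-1}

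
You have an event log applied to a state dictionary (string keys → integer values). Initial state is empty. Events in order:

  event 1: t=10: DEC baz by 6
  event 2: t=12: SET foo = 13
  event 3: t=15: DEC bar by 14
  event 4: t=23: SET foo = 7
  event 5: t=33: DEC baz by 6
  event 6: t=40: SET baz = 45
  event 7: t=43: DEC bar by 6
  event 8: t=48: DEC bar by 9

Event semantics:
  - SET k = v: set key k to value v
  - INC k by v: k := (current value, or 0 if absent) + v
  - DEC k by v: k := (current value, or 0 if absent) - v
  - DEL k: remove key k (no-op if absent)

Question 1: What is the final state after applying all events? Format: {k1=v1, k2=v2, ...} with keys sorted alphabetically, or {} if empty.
  after event 1 (t=10: DEC baz by 6): {baz=-6}
  after event 2 (t=12: SET foo = 13): {baz=-6, foo=13}
  after event 3 (t=15: DEC bar by 14): {bar=-14, baz=-6, foo=13}
  after event 4 (t=23: SET foo = 7): {bar=-14, baz=-6, foo=7}
  after event 5 (t=33: DEC baz by 6): {bar=-14, baz=-12, foo=7}
  after event 6 (t=40: SET baz = 45): {bar=-14, baz=45, foo=7}
  after event 7 (t=43: DEC bar by 6): {bar=-20, baz=45, foo=7}
  after event 8 (t=48: DEC bar by 9): {bar=-29, baz=45, foo=7}

Answer: {bar=-29, baz=45, foo=7}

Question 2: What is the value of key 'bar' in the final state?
Track key 'bar' through all 8 events:
  event 1 (t=10: DEC baz by 6): bar unchanged
  event 2 (t=12: SET foo = 13): bar unchanged
  event 3 (t=15: DEC bar by 14): bar (absent) -> -14
  event 4 (t=23: SET foo = 7): bar unchanged
  event 5 (t=33: DEC baz by 6): bar unchanged
  event 6 (t=40: SET baz = 45): bar unchanged
  event 7 (t=43: DEC bar by 6): bar -14 -> -20
  event 8 (t=48: DEC bar by 9): bar -20 -> -29
Final: bar = -29

Answer: -29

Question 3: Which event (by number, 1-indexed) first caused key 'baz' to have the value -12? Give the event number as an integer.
Looking for first event where baz becomes -12:
  event 1: baz = -6
  event 2: baz = -6
  event 3: baz = -6
  event 4: baz = -6
  event 5: baz -6 -> -12  <-- first match

Answer: 5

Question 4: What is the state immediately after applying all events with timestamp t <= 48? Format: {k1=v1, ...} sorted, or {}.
Apply events with t <= 48 (8 events):
  after event 1 (t=10: DEC baz by 6): {baz=-6}
  after event 2 (t=12: SET foo = 13): {baz=-6, foo=13}
  after event 3 (t=15: DEC bar by 14): {bar=-14, baz=-6, foo=13}
  after event 4 (t=23: SET foo = 7): {bar=-14, baz=-6, foo=7}
  after event 5 (t=33: DEC baz by 6): {bar=-14, baz=-12, foo=7}
  after event 6 (t=40: SET baz = 45): {bar=-14, baz=45, foo=7}
  after event 7 (t=43: DEC bar by 6): {bar=-20, baz=45, foo=7}
  after event 8 (t=48: DEC bar by 9): {bar=-29, baz=45, foo=7}

Answer: {bar=-29, baz=45, foo=7}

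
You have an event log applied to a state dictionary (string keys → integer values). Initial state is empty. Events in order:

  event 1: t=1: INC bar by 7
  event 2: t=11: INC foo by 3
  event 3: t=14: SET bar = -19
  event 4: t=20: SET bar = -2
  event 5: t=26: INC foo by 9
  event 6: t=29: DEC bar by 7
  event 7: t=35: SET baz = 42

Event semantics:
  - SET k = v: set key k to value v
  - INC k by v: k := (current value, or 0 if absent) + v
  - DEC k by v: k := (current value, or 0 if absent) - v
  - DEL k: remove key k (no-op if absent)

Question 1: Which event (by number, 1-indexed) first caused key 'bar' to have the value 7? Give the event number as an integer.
Looking for first event where bar becomes 7:
  event 1: bar (absent) -> 7  <-- first match

Answer: 1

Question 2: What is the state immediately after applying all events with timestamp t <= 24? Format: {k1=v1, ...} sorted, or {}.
Apply events with t <= 24 (4 events):
  after event 1 (t=1: INC bar by 7): {bar=7}
  after event 2 (t=11: INC foo by 3): {bar=7, foo=3}
  after event 3 (t=14: SET bar = -19): {bar=-19, foo=3}
  after event 4 (t=20: SET bar = -2): {bar=-2, foo=3}

Answer: {bar=-2, foo=3}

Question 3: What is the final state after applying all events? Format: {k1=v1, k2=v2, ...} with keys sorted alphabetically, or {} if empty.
Answer: {bar=-9, baz=42, foo=12}

Derivation:
  after event 1 (t=1: INC bar by 7): {bar=7}
  after event 2 (t=11: INC foo by 3): {bar=7, foo=3}
  after event 3 (t=14: SET bar = -19): {bar=-19, foo=3}
  after event 4 (t=20: SET bar = -2): {bar=-2, foo=3}
  after event 5 (t=26: INC foo by 9): {bar=-2, foo=12}
  after event 6 (t=29: DEC bar by 7): {bar=-9, foo=12}
  after event 7 (t=35: SET baz = 42): {bar=-9, baz=42, foo=12}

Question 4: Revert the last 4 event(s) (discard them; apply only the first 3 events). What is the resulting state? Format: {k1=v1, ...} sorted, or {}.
Answer: {bar=-19, foo=3}

Derivation:
Keep first 3 events (discard last 4):
  after event 1 (t=1: INC bar by 7): {bar=7}
  after event 2 (t=11: INC foo by 3): {bar=7, foo=3}
  after event 3 (t=14: SET bar = -19): {bar=-19, foo=3}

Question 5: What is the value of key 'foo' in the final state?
Answer: 12

Derivation:
Track key 'foo' through all 7 events:
  event 1 (t=1: INC bar by 7): foo unchanged
  event 2 (t=11: INC foo by 3): foo (absent) -> 3
  event 3 (t=14: SET bar = -19): foo unchanged
  event 4 (t=20: SET bar = -2): foo unchanged
  event 5 (t=26: INC foo by 9): foo 3 -> 12
  event 6 (t=29: DEC bar by 7): foo unchanged
  event 7 (t=35: SET baz = 42): foo unchanged
Final: foo = 12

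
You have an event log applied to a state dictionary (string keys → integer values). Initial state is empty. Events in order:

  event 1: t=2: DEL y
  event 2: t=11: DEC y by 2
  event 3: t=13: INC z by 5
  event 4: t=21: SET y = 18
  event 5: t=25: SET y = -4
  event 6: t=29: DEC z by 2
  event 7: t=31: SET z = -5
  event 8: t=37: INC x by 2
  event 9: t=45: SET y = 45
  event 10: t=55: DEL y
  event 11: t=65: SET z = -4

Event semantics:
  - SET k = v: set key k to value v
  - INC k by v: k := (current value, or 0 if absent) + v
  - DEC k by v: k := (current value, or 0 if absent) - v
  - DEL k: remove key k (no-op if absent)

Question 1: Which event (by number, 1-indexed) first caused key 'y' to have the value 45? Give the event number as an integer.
Answer: 9

Derivation:
Looking for first event where y becomes 45:
  event 2: y = -2
  event 3: y = -2
  event 4: y = 18
  event 5: y = -4
  event 6: y = -4
  event 7: y = -4
  event 8: y = -4
  event 9: y -4 -> 45  <-- first match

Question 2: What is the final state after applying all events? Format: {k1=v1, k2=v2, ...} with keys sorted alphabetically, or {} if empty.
Answer: {x=2, z=-4}

Derivation:
  after event 1 (t=2: DEL y): {}
  after event 2 (t=11: DEC y by 2): {y=-2}
  after event 3 (t=13: INC z by 5): {y=-2, z=5}
  after event 4 (t=21: SET y = 18): {y=18, z=5}
  after event 5 (t=25: SET y = -4): {y=-4, z=5}
  after event 6 (t=29: DEC z by 2): {y=-4, z=3}
  after event 7 (t=31: SET z = -5): {y=-4, z=-5}
  after event 8 (t=37: INC x by 2): {x=2, y=-4, z=-5}
  after event 9 (t=45: SET y = 45): {x=2, y=45, z=-5}
  after event 10 (t=55: DEL y): {x=2, z=-5}
  after event 11 (t=65: SET z = -4): {x=2, z=-4}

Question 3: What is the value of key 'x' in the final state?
Answer: 2

Derivation:
Track key 'x' through all 11 events:
  event 1 (t=2: DEL y): x unchanged
  event 2 (t=11: DEC y by 2): x unchanged
  event 3 (t=13: INC z by 5): x unchanged
  event 4 (t=21: SET y = 18): x unchanged
  event 5 (t=25: SET y = -4): x unchanged
  event 6 (t=29: DEC z by 2): x unchanged
  event 7 (t=31: SET z = -5): x unchanged
  event 8 (t=37: INC x by 2): x (absent) -> 2
  event 9 (t=45: SET y = 45): x unchanged
  event 10 (t=55: DEL y): x unchanged
  event 11 (t=65: SET z = -4): x unchanged
Final: x = 2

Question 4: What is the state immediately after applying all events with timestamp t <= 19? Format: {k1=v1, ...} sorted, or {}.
Apply events with t <= 19 (3 events):
  after event 1 (t=2: DEL y): {}
  after event 2 (t=11: DEC y by 2): {y=-2}
  after event 3 (t=13: INC z by 5): {y=-2, z=5}

Answer: {y=-2, z=5}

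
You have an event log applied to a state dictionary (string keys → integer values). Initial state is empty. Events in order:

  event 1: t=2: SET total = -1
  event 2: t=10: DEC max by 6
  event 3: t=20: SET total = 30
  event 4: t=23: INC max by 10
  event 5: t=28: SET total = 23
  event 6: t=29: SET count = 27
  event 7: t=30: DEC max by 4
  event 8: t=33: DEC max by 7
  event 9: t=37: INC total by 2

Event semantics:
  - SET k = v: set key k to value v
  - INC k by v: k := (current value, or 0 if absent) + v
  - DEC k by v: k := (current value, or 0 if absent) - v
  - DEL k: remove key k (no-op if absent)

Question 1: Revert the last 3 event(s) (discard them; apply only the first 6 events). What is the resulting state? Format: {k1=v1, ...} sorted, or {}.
Answer: {count=27, max=4, total=23}

Derivation:
Keep first 6 events (discard last 3):
  after event 1 (t=2: SET total = -1): {total=-1}
  after event 2 (t=10: DEC max by 6): {max=-6, total=-1}
  after event 3 (t=20: SET total = 30): {max=-6, total=30}
  after event 4 (t=23: INC max by 10): {max=4, total=30}
  after event 5 (t=28: SET total = 23): {max=4, total=23}
  after event 6 (t=29: SET count = 27): {count=27, max=4, total=23}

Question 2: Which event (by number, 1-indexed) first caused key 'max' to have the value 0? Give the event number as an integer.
Answer: 7

Derivation:
Looking for first event where max becomes 0:
  event 2: max = -6
  event 3: max = -6
  event 4: max = 4
  event 5: max = 4
  event 6: max = 4
  event 7: max 4 -> 0  <-- first match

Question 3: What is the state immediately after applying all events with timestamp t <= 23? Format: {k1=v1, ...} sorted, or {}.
Apply events with t <= 23 (4 events):
  after event 1 (t=2: SET total = -1): {total=-1}
  after event 2 (t=10: DEC max by 6): {max=-6, total=-1}
  after event 3 (t=20: SET total = 30): {max=-6, total=30}
  after event 4 (t=23: INC max by 10): {max=4, total=30}

Answer: {max=4, total=30}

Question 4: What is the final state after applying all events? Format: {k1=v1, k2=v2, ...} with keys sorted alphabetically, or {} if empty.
Answer: {count=27, max=-7, total=25}

Derivation:
  after event 1 (t=2: SET total = -1): {total=-1}
  after event 2 (t=10: DEC max by 6): {max=-6, total=-1}
  after event 3 (t=20: SET total = 30): {max=-6, total=30}
  after event 4 (t=23: INC max by 10): {max=4, total=30}
  after event 5 (t=28: SET total = 23): {max=4, total=23}
  after event 6 (t=29: SET count = 27): {count=27, max=4, total=23}
  after event 7 (t=30: DEC max by 4): {count=27, max=0, total=23}
  after event 8 (t=33: DEC max by 7): {count=27, max=-7, total=23}
  after event 9 (t=37: INC total by 2): {count=27, max=-7, total=25}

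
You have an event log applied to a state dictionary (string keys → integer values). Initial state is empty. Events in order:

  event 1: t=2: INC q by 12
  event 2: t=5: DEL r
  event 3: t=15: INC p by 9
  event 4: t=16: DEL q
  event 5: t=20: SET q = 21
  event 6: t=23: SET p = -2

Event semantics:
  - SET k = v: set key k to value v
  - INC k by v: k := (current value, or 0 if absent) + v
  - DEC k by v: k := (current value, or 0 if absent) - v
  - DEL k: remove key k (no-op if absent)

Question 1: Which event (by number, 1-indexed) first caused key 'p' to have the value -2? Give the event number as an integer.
Answer: 6

Derivation:
Looking for first event where p becomes -2:
  event 3: p = 9
  event 4: p = 9
  event 5: p = 9
  event 6: p 9 -> -2  <-- first match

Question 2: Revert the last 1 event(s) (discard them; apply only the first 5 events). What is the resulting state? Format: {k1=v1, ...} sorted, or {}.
Keep first 5 events (discard last 1):
  after event 1 (t=2: INC q by 12): {q=12}
  after event 2 (t=5: DEL r): {q=12}
  after event 3 (t=15: INC p by 9): {p=9, q=12}
  after event 4 (t=16: DEL q): {p=9}
  after event 5 (t=20: SET q = 21): {p=9, q=21}

Answer: {p=9, q=21}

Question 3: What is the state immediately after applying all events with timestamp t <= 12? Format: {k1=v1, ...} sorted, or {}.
Answer: {q=12}

Derivation:
Apply events with t <= 12 (2 events):
  after event 1 (t=2: INC q by 12): {q=12}
  after event 2 (t=5: DEL r): {q=12}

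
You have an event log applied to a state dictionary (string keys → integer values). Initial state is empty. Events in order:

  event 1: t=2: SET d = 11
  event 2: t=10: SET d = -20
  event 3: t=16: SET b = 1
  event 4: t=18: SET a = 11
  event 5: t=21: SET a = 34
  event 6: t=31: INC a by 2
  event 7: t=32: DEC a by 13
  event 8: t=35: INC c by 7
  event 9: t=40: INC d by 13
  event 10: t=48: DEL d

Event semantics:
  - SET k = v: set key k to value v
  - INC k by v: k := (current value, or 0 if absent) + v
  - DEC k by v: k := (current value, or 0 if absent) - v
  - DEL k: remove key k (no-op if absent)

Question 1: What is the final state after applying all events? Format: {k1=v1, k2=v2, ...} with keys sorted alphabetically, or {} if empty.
  after event 1 (t=2: SET d = 11): {d=11}
  after event 2 (t=10: SET d = -20): {d=-20}
  after event 3 (t=16: SET b = 1): {b=1, d=-20}
  after event 4 (t=18: SET a = 11): {a=11, b=1, d=-20}
  after event 5 (t=21: SET a = 34): {a=34, b=1, d=-20}
  after event 6 (t=31: INC a by 2): {a=36, b=1, d=-20}
  after event 7 (t=32: DEC a by 13): {a=23, b=1, d=-20}
  after event 8 (t=35: INC c by 7): {a=23, b=1, c=7, d=-20}
  after event 9 (t=40: INC d by 13): {a=23, b=1, c=7, d=-7}
  after event 10 (t=48: DEL d): {a=23, b=1, c=7}

Answer: {a=23, b=1, c=7}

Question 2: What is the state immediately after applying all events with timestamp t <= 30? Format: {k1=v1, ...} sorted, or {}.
Apply events with t <= 30 (5 events):
  after event 1 (t=2: SET d = 11): {d=11}
  after event 2 (t=10: SET d = -20): {d=-20}
  after event 3 (t=16: SET b = 1): {b=1, d=-20}
  after event 4 (t=18: SET a = 11): {a=11, b=1, d=-20}
  after event 5 (t=21: SET a = 34): {a=34, b=1, d=-20}

Answer: {a=34, b=1, d=-20}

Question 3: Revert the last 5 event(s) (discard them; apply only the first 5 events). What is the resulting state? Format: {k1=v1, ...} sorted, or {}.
Keep first 5 events (discard last 5):
  after event 1 (t=2: SET d = 11): {d=11}
  after event 2 (t=10: SET d = -20): {d=-20}
  after event 3 (t=16: SET b = 1): {b=1, d=-20}
  after event 4 (t=18: SET a = 11): {a=11, b=1, d=-20}
  after event 5 (t=21: SET a = 34): {a=34, b=1, d=-20}

Answer: {a=34, b=1, d=-20}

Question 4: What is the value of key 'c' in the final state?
Track key 'c' through all 10 events:
  event 1 (t=2: SET d = 11): c unchanged
  event 2 (t=10: SET d = -20): c unchanged
  event 3 (t=16: SET b = 1): c unchanged
  event 4 (t=18: SET a = 11): c unchanged
  event 5 (t=21: SET a = 34): c unchanged
  event 6 (t=31: INC a by 2): c unchanged
  event 7 (t=32: DEC a by 13): c unchanged
  event 8 (t=35: INC c by 7): c (absent) -> 7
  event 9 (t=40: INC d by 13): c unchanged
  event 10 (t=48: DEL d): c unchanged
Final: c = 7

Answer: 7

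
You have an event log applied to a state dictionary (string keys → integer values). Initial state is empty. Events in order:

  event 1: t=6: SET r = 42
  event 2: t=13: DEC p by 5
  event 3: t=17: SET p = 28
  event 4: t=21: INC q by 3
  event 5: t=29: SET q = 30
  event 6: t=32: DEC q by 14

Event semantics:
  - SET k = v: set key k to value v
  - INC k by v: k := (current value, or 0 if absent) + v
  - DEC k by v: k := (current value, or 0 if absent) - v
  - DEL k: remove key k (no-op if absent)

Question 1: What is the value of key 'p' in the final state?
Answer: 28

Derivation:
Track key 'p' through all 6 events:
  event 1 (t=6: SET r = 42): p unchanged
  event 2 (t=13: DEC p by 5): p (absent) -> -5
  event 3 (t=17: SET p = 28): p -5 -> 28
  event 4 (t=21: INC q by 3): p unchanged
  event 5 (t=29: SET q = 30): p unchanged
  event 6 (t=32: DEC q by 14): p unchanged
Final: p = 28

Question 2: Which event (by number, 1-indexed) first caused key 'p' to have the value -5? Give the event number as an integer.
Looking for first event where p becomes -5:
  event 2: p (absent) -> -5  <-- first match

Answer: 2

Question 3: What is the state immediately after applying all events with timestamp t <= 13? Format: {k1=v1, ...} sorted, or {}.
Apply events with t <= 13 (2 events):
  after event 1 (t=6: SET r = 42): {r=42}
  after event 2 (t=13: DEC p by 5): {p=-5, r=42}

Answer: {p=-5, r=42}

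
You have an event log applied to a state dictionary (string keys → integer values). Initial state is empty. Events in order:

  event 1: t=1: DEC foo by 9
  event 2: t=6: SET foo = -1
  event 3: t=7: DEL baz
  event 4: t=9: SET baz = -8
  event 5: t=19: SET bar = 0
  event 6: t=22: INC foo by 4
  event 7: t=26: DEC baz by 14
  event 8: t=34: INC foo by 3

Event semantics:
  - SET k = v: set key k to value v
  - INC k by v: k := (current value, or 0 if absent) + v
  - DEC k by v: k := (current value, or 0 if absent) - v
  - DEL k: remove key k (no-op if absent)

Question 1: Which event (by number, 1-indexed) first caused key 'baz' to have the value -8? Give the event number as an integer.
Answer: 4

Derivation:
Looking for first event where baz becomes -8:
  event 4: baz (absent) -> -8  <-- first match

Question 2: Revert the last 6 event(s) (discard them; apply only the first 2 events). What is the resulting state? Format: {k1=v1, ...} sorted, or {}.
Keep first 2 events (discard last 6):
  after event 1 (t=1: DEC foo by 9): {foo=-9}
  after event 2 (t=6: SET foo = -1): {foo=-1}

Answer: {foo=-1}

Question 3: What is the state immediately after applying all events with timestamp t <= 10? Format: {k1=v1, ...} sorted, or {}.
Apply events with t <= 10 (4 events):
  after event 1 (t=1: DEC foo by 9): {foo=-9}
  after event 2 (t=6: SET foo = -1): {foo=-1}
  after event 3 (t=7: DEL baz): {foo=-1}
  after event 4 (t=9: SET baz = -8): {baz=-8, foo=-1}

Answer: {baz=-8, foo=-1}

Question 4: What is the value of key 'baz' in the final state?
Track key 'baz' through all 8 events:
  event 1 (t=1: DEC foo by 9): baz unchanged
  event 2 (t=6: SET foo = -1): baz unchanged
  event 3 (t=7: DEL baz): baz (absent) -> (absent)
  event 4 (t=9: SET baz = -8): baz (absent) -> -8
  event 5 (t=19: SET bar = 0): baz unchanged
  event 6 (t=22: INC foo by 4): baz unchanged
  event 7 (t=26: DEC baz by 14): baz -8 -> -22
  event 8 (t=34: INC foo by 3): baz unchanged
Final: baz = -22

Answer: -22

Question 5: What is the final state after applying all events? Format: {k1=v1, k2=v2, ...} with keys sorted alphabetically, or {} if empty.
Answer: {bar=0, baz=-22, foo=6}

Derivation:
  after event 1 (t=1: DEC foo by 9): {foo=-9}
  after event 2 (t=6: SET foo = -1): {foo=-1}
  after event 3 (t=7: DEL baz): {foo=-1}
  after event 4 (t=9: SET baz = -8): {baz=-8, foo=-1}
  after event 5 (t=19: SET bar = 0): {bar=0, baz=-8, foo=-1}
  after event 6 (t=22: INC foo by 4): {bar=0, baz=-8, foo=3}
  after event 7 (t=26: DEC baz by 14): {bar=0, baz=-22, foo=3}
  after event 8 (t=34: INC foo by 3): {bar=0, baz=-22, foo=6}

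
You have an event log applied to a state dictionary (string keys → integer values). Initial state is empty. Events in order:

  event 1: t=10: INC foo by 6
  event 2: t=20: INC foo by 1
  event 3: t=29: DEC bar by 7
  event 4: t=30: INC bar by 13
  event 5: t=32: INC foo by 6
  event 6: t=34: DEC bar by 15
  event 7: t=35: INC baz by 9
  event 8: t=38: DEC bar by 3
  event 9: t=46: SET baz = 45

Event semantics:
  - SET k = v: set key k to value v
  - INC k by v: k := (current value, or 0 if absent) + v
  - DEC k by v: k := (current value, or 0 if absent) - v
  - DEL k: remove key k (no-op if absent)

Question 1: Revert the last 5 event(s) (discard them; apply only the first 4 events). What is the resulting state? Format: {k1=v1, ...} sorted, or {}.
Answer: {bar=6, foo=7}

Derivation:
Keep first 4 events (discard last 5):
  after event 1 (t=10: INC foo by 6): {foo=6}
  after event 2 (t=20: INC foo by 1): {foo=7}
  after event 3 (t=29: DEC bar by 7): {bar=-7, foo=7}
  after event 4 (t=30: INC bar by 13): {bar=6, foo=7}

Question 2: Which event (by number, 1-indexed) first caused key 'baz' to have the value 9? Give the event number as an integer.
Answer: 7

Derivation:
Looking for first event where baz becomes 9:
  event 7: baz (absent) -> 9  <-- first match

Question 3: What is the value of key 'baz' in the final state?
Track key 'baz' through all 9 events:
  event 1 (t=10: INC foo by 6): baz unchanged
  event 2 (t=20: INC foo by 1): baz unchanged
  event 3 (t=29: DEC bar by 7): baz unchanged
  event 4 (t=30: INC bar by 13): baz unchanged
  event 5 (t=32: INC foo by 6): baz unchanged
  event 6 (t=34: DEC bar by 15): baz unchanged
  event 7 (t=35: INC baz by 9): baz (absent) -> 9
  event 8 (t=38: DEC bar by 3): baz unchanged
  event 9 (t=46: SET baz = 45): baz 9 -> 45
Final: baz = 45

Answer: 45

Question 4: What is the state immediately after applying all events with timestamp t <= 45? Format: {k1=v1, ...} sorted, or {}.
Apply events with t <= 45 (8 events):
  after event 1 (t=10: INC foo by 6): {foo=6}
  after event 2 (t=20: INC foo by 1): {foo=7}
  after event 3 (t=29: DEC bar by 7): {bar=-7, foo=7}
  after event 4 (t=30: INC bar by 13): {bar=6, foo=7}
  after event 5 (t=32: INC foo by 6): {bar=6, foo=13}
  after event 6 (t=34: DEC bar by 15): {bar=-9, foo=13}
  after event 7 (t=35: INC baz by 9): {bar=-9, baz=9, foo=13}
  after event 8 (t=38: DEC bar by 3): {bar=-12, baz=9, foo=13}

Answer: {bar=-12, baz=9, foo=13}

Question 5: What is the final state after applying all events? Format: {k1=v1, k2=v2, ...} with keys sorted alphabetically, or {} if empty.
Answer: {bar=-12, baz=45, foo=13}

Derivation:
  after event 1 (t=10: INC foo by 6): {foo=6}
  after event 2 (t=20: INC foo by 1): {foo=7}
  after event 3 (t=29: DEC bar by 7): {bar=-7, foo=7}
  after event 4 (t=30: INC bar by 13): {bar=6, foo=7}
  after event 5 (t=32: INC foo by 6): {bar=6, foo=13}
  after event 6 (t=34: DEC bar by 15): {bar=-9, foo=13}
  after event 7 (t=35: INC baz by 9): {bar=-9, baz=9, foo=13}
  after event 8 (t=38: DEC bar by 3): {bar=-12, baz=9, foo=13}
  after event 9 (t=46: SET baz = 45): {bar=-12, baz=45, foo=13}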